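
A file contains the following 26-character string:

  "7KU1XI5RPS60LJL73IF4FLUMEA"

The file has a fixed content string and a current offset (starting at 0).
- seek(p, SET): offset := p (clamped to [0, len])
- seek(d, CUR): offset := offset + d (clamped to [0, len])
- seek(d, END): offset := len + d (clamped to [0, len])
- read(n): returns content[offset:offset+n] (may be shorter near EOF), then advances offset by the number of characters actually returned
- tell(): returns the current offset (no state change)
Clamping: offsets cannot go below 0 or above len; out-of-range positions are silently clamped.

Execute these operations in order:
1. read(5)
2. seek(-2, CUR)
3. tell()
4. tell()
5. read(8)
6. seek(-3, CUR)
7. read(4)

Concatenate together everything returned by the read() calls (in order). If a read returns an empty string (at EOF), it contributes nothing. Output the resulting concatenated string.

Answer: 7KU1X1XI5RPS6PS60

Derivation:
After 1 (read(5)): returned '7KU1X', offset=5
After 2 (seek(-2, CUR)): offset=3
After 3 (tell()): offset=3
After 4 (tell()): offset=3
After 5 (read(8)): returned '1XI5RPS6', offset=11
After 6 (seek(-3, CUR)): offset=8
After 7 (read(4)): returned 'PS60', offset=12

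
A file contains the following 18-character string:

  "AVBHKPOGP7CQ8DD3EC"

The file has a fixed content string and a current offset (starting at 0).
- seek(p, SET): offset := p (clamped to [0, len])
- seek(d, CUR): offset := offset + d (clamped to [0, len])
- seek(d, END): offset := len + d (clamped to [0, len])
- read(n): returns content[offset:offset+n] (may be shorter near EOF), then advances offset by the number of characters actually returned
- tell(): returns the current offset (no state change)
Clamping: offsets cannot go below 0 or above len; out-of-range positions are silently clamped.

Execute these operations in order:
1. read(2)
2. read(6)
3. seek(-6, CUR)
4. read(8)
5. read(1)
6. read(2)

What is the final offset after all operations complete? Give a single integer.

After 1 (read(2)): returned 'AV', offset=2
After 2 (read(6)): returned 'BHKPOG', offset=8
After 3 (seek(-6, CUR)): offset=2
After 4 (read(8)): returned 'BHKPOGP7', offset=10
After 5 (read(1)): returned 'C', offset=11
After 6 (read(2)): returned 'Q8', offset=13

Answer: 13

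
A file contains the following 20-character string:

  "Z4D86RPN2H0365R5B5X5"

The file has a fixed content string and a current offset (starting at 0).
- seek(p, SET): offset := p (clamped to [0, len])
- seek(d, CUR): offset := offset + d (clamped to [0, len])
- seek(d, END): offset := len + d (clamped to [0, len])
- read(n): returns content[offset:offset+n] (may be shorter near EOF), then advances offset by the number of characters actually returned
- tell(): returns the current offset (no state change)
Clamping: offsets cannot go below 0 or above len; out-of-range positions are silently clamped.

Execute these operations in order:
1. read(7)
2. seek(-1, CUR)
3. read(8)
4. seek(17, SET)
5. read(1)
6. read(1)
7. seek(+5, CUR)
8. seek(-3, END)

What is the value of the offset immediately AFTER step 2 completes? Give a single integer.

Answer: 6

Derivation:
After 1 (read(7)): returned 'Z4D86RP', offset=7
After 2 (seek(-1, CUR)): offset=6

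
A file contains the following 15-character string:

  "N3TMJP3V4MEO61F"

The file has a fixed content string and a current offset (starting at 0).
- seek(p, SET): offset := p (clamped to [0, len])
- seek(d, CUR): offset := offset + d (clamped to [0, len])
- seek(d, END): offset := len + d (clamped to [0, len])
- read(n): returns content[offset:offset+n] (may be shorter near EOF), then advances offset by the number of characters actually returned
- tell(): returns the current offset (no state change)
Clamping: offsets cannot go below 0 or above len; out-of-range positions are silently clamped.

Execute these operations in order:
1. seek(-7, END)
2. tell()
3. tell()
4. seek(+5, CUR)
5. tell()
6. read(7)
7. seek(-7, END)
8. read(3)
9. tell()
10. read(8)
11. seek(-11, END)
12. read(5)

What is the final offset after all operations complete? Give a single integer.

After 1 (seek(-7, END)): offset=8
After 2 (tell()): offset=8
After 3 (tell()): offset=8
After 4 (seek(+5, CUR)): offset=13
After 5 (tell()): offset=13
After 6 (read(7)): returned '1F', offset=15
After 7 (seek(-7, END)): offset=8
After 8 (read(3)): returned '4ME', offset=11
After 9 (tell()): offset=11
After 10 (read(8)): returned 'O61F', offset=15
After 11 (seek(-11, END)): offset=4
After 12 (read(5)): returned 'JP3V4', offset=9

Answer: 9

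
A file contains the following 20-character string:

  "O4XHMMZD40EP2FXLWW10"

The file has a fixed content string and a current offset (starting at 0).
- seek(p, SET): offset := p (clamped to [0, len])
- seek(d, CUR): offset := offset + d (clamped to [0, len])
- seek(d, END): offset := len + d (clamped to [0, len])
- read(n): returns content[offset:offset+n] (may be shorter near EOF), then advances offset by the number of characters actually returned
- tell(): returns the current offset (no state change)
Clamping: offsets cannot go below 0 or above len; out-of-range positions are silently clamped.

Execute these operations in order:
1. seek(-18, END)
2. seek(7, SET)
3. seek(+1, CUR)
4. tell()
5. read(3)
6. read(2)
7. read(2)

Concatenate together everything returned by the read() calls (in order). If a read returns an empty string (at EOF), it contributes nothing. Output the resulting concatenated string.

Answer: 40EP2FX

Derivation:
After 1 (seek(-18, END)): offset=2
After 2 (seek(7, SET)): offset=7
After 3 (seek(+1, CUR)): offset=8
After 4 (tell()): offset=8
After 5 (read(3)): returned '40E', offset=11
After 6 (read(2)): returned 'P2', offset=13
After 7 (read(2)): returned 'FX', offset=15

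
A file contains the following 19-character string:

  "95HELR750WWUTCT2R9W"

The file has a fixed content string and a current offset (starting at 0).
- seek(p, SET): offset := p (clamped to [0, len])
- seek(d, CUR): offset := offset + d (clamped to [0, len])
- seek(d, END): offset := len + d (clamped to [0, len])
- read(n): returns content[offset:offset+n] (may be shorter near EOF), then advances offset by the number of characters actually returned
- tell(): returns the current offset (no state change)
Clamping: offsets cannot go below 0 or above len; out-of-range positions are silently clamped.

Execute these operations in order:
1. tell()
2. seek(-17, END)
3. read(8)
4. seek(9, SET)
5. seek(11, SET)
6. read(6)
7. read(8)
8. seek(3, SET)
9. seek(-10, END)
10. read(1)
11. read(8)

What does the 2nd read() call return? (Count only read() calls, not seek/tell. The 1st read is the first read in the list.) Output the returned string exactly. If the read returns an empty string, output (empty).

Answer: UTCT2R

Derivation:
After 1 (tell()): offset=0
After 2 (seek(-17, END)): offset=2
After 3 (read(8)): returned 'HELR750W', offset=10
After 4 (seek(9, SET)): offset=9
After 5 (seek(11, SET)): offset=11
After 6 (read(6)): returned 'UTCT2R', offset=17
After 7 (read(8)): returned '9W', offset=19
After 8 (seek(3, SET)): offset=3
After 9 (seek(-10, END)): offset=9
After 10 (read(1)): returned 'W', offset=10
After 11 (read(8)): returned 'WUTCT2R9', offset=18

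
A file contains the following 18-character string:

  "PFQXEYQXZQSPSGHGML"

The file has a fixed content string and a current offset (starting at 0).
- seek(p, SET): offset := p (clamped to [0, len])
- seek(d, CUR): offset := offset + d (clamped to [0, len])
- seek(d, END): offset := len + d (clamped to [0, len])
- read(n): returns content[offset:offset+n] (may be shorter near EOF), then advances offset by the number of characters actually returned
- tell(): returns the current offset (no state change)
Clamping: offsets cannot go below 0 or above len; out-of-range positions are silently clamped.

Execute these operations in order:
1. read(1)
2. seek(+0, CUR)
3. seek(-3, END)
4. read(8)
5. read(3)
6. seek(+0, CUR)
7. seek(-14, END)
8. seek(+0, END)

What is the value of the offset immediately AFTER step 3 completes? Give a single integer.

After 1 (read(1)): returned 'P', offset=1
After 2 (seek(+0, CUR)): offset=1
After 3 (seek(-3, END)): offset=15

Answer: 15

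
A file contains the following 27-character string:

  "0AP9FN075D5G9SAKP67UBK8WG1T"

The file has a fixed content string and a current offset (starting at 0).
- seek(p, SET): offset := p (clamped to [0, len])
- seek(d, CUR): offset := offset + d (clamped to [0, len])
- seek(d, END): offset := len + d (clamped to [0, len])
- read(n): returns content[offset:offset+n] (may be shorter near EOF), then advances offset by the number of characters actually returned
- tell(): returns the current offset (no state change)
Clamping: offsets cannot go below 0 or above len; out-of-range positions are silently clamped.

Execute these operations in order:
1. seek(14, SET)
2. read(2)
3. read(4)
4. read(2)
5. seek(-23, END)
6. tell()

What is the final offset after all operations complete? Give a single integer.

Answer: 4

Derivation:
After 1 (seek(14, SET)): offset=14
After 2 (read(2)): returned 'AK', offset=16
After 3 (read(4)): returned 'P67U', offset=20
After 4 (read(2)): returned 'BK', offset=22
After 5 (seek(-23, END)): offset=4
After 6 (tell()): offset=4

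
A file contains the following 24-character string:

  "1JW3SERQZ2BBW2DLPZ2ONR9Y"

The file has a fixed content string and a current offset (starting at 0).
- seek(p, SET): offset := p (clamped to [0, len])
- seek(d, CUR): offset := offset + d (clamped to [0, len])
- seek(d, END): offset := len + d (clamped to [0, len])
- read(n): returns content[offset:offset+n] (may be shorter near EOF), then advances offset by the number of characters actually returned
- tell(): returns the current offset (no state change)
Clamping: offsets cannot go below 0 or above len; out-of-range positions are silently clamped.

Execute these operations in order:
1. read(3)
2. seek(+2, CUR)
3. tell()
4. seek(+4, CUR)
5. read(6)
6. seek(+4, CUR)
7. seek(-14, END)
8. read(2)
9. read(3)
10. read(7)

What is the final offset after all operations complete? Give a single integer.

Answer: 22

Derivation:
After 1 (read(3)): returned '1JW', offset=3
After 2 (seek(+2, CUR)): offset=5
After 3 (tell()): offset=5
After 4 (seek(+4, CUR)): offset=9
After 5 (read(6)): returned '2BBW2D', offset=15
After 6 (seek(+4, CUR)): offset=19
After 7 (seek(-14, END)): offset=10
After 8 (read(2)): returned 'BB', offset=12
After 9 (read(3)): returned 'W2D', offset=15
After 10 (read(7)): returned 'LPZ2ONR', offset=22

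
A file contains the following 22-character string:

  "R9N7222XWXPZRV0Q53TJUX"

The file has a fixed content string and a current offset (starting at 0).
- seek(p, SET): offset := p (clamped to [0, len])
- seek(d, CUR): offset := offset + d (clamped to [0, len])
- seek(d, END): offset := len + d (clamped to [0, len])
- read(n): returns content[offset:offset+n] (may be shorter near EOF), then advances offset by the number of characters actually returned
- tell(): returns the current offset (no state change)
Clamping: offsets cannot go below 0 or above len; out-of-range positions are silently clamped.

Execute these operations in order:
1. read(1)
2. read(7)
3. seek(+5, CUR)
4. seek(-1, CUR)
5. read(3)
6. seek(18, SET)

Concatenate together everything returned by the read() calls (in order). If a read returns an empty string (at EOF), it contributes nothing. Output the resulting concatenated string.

After 1 (read(1)): returned 'R', offset=1
After 2 (read(7)): returned '9N7222X', offset=8
After 3 (seek(+5, CUR)): offset=13
After 4 (seek(-1, CUR)): offset=12
After 5 (read(3)): returned 'RV0', offset=15
After 6 (seek(18, SET)): offset=18

Answer: R9N7222XRV0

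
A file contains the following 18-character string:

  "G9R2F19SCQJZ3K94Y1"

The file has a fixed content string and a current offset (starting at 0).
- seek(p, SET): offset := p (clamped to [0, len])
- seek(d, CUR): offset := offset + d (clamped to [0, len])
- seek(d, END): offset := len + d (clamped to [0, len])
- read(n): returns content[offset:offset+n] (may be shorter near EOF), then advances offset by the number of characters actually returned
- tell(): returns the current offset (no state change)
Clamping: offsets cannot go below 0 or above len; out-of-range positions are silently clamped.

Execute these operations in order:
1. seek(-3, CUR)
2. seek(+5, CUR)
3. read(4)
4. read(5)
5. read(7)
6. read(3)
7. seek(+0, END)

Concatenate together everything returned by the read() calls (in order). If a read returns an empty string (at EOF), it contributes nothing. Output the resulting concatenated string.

After 1 (seek(-3, CUR)): offset=0
After 2 (seek(+5, CUR)): offset=5
After 3 (read(4)): returned '19SC', offset=9
After 4 (read(5)): returned 'QJZ3K', offset=14
After 5 (read(7)): returned '94Y1', offset=18
After 6 (read(3)): returned '', offset=18
After 7 (seek(+0, END)): offset=18

Answer: 19SCQJZ3K94Y1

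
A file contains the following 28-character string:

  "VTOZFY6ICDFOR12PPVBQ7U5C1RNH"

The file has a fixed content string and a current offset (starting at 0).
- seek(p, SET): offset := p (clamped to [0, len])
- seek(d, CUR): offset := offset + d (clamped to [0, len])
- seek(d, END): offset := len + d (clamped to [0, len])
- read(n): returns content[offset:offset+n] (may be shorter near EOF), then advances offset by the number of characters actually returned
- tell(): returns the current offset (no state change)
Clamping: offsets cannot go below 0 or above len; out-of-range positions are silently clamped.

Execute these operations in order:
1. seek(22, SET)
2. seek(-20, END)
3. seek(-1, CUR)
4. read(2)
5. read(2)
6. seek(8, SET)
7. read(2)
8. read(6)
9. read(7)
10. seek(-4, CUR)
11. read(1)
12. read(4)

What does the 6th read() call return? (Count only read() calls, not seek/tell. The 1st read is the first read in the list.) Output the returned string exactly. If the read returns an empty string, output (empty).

After 1 (seek(22, SET)): offset=22
After 2 (seek(-20, END)): offset=8
After 3 (seek(-1, CUR)): offset=7
After 4 (read(2)): returned 'IC', offset=9
After 5 (read(2)): returned 'DF', offset=11
After 6 (seek(8, SET)): offset=8
After 7 (read(2)): returned 'CD', offset=10
After 8 (read(6)): returned 'FOR12P', offset=16
After 9 (read(7)): returned 'PVBQ7U5', offset=23
After 10 (seek(-4, CUR)): offset=19
After 11 (read(1)): returned 'Q', offset=20
After 12 (read(4)): returned '7U5C', offset=24

Answer: Q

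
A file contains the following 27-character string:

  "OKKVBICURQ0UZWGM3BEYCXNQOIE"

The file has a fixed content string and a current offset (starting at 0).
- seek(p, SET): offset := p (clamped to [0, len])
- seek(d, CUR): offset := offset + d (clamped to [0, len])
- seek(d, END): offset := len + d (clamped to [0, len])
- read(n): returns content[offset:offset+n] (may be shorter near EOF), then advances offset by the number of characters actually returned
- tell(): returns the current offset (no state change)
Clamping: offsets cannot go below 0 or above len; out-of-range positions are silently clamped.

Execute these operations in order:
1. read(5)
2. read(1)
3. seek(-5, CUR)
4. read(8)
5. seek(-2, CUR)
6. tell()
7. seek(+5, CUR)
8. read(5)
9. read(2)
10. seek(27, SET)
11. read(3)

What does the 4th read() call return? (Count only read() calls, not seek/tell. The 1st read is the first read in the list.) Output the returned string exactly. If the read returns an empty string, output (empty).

Answer: ZWGM3

Derivation:
After 1 (read(5)): returned 'OKKVB', offset=5
After 2 (read(1)): returned 'I', offset=6
After 3 (seek(-5, CUR)): offset=1
After 4 (read(8)): returned 'KKVBICUR', offset=9
After 5 (seek(-2, CUR)): offset=7
After 6 (tell()): offset=7
After 7 (seek(+5, CUR)): offset=12
After 8 (read(5)): returned 'ZWGM3', offset=17
After 9 (read(2)): returned 'BE', offset=19
After 10 (seek(27, SET)): offset=27
After 11 (read(3)): returned '', offset=27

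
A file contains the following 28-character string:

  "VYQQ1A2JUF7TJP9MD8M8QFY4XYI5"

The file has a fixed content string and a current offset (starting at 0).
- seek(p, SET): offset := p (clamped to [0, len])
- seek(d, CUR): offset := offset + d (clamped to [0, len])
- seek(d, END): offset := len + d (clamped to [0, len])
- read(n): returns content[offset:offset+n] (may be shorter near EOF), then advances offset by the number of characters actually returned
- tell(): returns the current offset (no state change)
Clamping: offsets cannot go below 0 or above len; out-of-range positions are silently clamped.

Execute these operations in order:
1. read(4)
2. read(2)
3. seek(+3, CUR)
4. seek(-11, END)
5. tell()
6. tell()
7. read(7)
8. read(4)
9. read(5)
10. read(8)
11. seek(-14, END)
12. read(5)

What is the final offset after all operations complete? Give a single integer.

Answer: 19

Derivation:
After 1 (read(4)): returned 'VYQQ', offset=4
After 2 (read(2)): returned '1A', offset=6
After 3 (seek(+3, CUR)): offset=9
After 4 (seek(-11, END)): offset=17
After 5 (tell()): offset=17
After 6 (tell()): offset=17
After 7 (read(7)): returned '8M8QFY4', offset=24
After 8 (read(4)): returned 'XYI5', offset=28
After 9 (read(5)): returned '', offset=28
After 10 (read(8)): returned '', offset=28
After 11 (seek(-14, END)): offset=14
After 12 (read(5)): returned '9MD8M', offset=19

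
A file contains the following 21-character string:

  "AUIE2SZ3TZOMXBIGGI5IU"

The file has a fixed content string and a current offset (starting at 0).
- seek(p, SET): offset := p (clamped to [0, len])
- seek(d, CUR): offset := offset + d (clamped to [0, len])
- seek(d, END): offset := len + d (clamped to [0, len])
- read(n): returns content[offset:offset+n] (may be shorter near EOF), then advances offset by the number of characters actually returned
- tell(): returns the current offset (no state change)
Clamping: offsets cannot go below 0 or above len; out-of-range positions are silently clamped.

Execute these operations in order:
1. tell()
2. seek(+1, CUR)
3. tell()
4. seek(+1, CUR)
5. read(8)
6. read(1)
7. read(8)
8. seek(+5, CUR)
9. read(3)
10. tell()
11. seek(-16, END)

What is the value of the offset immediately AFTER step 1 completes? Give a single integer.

After 1 (tell()): offset=0

Answer: 0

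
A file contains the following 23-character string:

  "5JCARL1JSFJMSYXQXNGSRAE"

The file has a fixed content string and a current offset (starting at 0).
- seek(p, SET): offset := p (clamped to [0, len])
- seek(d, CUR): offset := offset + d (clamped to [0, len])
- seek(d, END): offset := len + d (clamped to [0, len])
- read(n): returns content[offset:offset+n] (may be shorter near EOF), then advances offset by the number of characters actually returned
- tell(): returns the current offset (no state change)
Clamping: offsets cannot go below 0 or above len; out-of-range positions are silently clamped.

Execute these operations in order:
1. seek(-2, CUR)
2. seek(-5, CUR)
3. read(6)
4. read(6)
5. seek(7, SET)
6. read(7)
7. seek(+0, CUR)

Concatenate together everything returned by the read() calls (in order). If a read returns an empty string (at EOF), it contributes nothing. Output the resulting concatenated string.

After 1 (seek(-2, CUR)): offset=0
After 2 (seek(-5, CUR)): offset=0
After 3 (read(6)): returned '5JCARL', offset=6
After 4 (read(6)): returned '1JSFJM', offset=12
After 5 (seek(7, SET)): offset=7
After 6 (read(7)): returned 'JSFJMSY', offset=14
After 7 (seek(+0, CUR)): offset=14

Answer: 5JCARL1JSFJMJSFJMSY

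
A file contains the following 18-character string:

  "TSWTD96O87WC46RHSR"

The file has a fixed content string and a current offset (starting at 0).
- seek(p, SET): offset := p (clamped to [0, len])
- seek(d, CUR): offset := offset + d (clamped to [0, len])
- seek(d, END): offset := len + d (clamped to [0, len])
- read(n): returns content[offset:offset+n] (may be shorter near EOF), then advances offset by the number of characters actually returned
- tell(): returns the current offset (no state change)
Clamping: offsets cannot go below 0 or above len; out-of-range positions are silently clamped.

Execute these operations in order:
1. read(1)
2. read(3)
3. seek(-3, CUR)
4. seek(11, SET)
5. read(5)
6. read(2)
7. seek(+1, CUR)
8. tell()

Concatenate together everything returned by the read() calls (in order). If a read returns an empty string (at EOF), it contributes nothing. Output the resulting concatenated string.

After 1 (read(1)): returned 'T', offset=1
After 2 (read(3)): returned 'SWT', offset=4
After 3 (seek(-3, CUR)): offset=1
After 4 (seek(11, SET)): offset=11
After 5 (read(5)): returned 'C46RH', offset=16
After 6 (read(2)): returned 'SR', offset=18
After 7 (seek(+1, CUR)): offset=18
After 8 (tell()): offset=18

Answer: TSWTC46RHSR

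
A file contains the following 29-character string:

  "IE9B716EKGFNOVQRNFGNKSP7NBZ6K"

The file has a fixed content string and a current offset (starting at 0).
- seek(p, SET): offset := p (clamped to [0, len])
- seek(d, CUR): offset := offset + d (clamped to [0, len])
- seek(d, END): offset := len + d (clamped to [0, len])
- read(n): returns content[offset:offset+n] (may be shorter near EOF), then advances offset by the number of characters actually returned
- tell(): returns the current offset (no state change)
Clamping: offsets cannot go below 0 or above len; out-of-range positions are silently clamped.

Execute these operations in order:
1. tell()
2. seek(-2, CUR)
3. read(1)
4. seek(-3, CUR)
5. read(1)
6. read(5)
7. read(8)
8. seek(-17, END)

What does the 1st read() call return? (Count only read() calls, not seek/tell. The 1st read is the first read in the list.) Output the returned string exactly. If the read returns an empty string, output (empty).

After 1 (tell()): offset=0
After 2 (seek(-2, CUR)): offset=0
After 3 (read(1)): returned 'I', offset=1
After 4 (seek(-3, CUR)): offset=0
After 5 (read(1)): returned 'I', offset=1
After 6 (read(5)): returned 'E9B71', offset=6
After 7 (read(8)): returned '6EKGFNOV', offset=14
After 8 (seek(-17, END)): offset=12

Answer: I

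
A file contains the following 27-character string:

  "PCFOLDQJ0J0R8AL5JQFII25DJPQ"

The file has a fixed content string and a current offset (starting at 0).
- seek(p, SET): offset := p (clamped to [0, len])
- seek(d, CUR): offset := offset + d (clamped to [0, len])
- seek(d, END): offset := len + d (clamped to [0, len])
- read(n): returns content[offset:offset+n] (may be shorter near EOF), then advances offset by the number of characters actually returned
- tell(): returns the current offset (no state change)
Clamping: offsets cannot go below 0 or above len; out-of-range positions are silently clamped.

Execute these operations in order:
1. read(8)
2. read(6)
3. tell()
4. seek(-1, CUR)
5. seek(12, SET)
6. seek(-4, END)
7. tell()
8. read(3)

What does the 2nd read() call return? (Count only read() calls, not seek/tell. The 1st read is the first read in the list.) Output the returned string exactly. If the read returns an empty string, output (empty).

Answer: 0J0R8A

Derivation:
After 1 (read(8)): returned 'PCFOLDQJ', offset=8
After 2 (read(6)): returned '0J0R8A', offset=14
After 3 (tell()): offset=14
After 4 (seek(-1, CUR)): offset=13
After 5 (seek(12, SET)): offset=12
After 6 (seek(-4, END)): offset=23
After 7 (tell()): offset=23
After 8 (read(3)): returned 'DJP', offset=26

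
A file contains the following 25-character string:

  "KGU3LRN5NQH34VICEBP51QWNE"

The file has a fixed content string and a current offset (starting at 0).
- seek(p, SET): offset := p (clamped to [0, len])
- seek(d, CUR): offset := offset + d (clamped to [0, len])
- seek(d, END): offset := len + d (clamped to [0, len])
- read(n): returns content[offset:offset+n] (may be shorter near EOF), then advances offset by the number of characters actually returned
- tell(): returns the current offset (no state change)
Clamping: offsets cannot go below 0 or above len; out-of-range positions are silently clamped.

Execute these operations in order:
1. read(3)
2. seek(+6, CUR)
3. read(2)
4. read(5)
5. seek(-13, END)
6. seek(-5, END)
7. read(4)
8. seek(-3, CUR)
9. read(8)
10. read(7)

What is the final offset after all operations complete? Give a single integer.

Answer: 25

Derivation:
After 1 (read(3)): returned 'KGU', offset=3
After 2 (seek(+6, CUR)): offset=9
After 3 (read(2)): returned 'QH', offset=11
After 4 (read(5)): returned '34VIC', offset=16
After 5 (seek(-13, END)): offset=12
After 6 (seek(-5, END)): offset=20
After 7 (read(4)): returned '1QWN', offset=24
After 8 (seek(-3, CUR)): offset=21
After 9 (read(8)): returned 'QWNE', offset=25
After 10 (read(7)): returned '', offset=25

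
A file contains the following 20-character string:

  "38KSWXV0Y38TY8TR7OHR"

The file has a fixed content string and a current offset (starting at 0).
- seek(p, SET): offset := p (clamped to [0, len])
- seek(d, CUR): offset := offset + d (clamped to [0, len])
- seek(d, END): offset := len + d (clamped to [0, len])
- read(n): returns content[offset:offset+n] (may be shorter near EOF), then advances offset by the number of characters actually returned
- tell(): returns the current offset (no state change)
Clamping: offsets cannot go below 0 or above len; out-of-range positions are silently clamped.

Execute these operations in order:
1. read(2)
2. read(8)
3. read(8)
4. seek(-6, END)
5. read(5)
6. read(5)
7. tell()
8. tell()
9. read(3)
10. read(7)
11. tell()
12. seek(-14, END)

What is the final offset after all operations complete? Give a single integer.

After 1 (read(2)): returned '38', offset=2
After 2 (read(8)): returned 'KSWXV0Y3', offset=10
After 3 (read(8)): returned '8TY8TR7O', offset=18
After 4 (seek(-6, END)): offset=14
After 5 (read(5)): returned 'TR7OH', offset=19
After 6 (read(5)): returned 'R', offset=20
After 7 (tell()): offset=20
After 8 (tell()): offset=20
After 9 (read(3)): returned '', offset=20
After 10 (read(7)): returned '', offset=20
After 11 (tell()): offset=20
After 12 (seek(-14, END)): offset=6

Answer: 6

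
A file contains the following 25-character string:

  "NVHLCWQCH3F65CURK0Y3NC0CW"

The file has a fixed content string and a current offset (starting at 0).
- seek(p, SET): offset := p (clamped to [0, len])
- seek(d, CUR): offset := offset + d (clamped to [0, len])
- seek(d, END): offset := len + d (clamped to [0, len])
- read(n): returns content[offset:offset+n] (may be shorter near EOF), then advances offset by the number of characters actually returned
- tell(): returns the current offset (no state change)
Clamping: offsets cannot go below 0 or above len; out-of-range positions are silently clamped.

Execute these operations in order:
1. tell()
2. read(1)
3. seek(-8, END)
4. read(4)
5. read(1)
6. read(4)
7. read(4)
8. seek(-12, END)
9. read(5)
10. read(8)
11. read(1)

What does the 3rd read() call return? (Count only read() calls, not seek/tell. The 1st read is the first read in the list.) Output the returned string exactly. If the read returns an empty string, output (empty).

After 1 (tell()): offset=0
After 2 (read(1)): returned 'N', offset=1
After 3 (seek(-8, END)): offset=17
After 4 (read(4)): returned '0Y3N', offset=21
After 5 (read(1)): returned 'C', offset=22
After 6 (read(4)): returned '0CW', offset=25
After 7 (read(4)): returned '', offset=25
After 8 (seek(-12, END)): offset=13
After 9 (read(5)): returned 'CURK0', offset=18
After 10 (read(8)): returned 'Y3NC0CW', offset=25
After 11 (read(1)): returned '', offset=25

Answer: C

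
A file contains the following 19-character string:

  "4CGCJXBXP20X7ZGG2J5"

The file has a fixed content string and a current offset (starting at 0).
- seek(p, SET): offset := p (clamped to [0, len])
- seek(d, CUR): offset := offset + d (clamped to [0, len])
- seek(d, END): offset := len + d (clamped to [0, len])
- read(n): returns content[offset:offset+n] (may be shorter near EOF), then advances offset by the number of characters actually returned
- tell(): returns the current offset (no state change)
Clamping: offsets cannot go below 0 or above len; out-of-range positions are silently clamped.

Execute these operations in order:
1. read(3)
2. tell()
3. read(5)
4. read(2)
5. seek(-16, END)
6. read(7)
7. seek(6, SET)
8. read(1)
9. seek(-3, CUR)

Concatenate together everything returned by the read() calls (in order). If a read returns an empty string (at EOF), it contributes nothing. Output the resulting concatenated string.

After 1 (read(3)): returned '4CG', offset=3
After 2 (tell()): offset=3
After 3 (read(5)): returned 'CJXBX', offset=8
After 4 (read(2)): returned 'P2', offset=10
After 5 (seek(-16, END)): offset=3
After 6 (read(7)): returned 'CJXBXP2', offset=10
After 7 (seek(6, SET)): offset=6
After 8 (read(1)): returned 'B', offset=7
After 9 (seek(-3, CUR)): offset=4

Answer: 4CGCJXBXP2CJXBXP2B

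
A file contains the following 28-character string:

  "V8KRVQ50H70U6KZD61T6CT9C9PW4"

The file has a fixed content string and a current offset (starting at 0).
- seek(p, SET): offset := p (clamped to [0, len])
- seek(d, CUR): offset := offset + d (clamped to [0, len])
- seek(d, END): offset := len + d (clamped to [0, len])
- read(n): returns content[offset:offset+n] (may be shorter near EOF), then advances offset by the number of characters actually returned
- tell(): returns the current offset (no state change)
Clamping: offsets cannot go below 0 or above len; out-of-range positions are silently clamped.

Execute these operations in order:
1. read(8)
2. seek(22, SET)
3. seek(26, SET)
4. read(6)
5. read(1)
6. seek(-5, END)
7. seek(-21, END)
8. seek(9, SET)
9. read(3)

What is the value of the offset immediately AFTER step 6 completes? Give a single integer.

Answer: 23

Derivation:
After 1 (read(8)): returned 'V8KRVQ50', offset=8
After 2 (seek(22, SET)): offset=22
After 3 (seek(26, SET)): offset=26
After 4 (read(6)): returned 'W4', offset=28
After 5 (read(1)): returned '', offset=28
After 6 (seek(-5, END)): offset=23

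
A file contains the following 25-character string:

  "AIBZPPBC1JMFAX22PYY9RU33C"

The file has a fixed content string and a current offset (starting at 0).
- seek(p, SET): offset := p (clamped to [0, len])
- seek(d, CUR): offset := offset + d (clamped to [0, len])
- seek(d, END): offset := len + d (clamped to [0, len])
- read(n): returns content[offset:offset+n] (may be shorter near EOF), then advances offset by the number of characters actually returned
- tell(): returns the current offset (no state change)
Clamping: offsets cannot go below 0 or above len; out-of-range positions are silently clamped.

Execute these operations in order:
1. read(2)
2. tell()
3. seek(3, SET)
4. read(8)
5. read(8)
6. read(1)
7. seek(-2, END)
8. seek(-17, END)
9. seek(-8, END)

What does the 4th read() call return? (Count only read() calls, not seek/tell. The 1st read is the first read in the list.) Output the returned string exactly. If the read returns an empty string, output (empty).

Answer: 9

Derivation:
After 1 (read(2)): returned 'AI', offset=2
After 2 (tell()): offset=2
After 3 (seek(3, SET)): offset=3
After 4 (read(8)): returned 'ZPPBC1JM', offset=11
After 5 (read(8)): returned 'FAX22PYY', offset=19
After 6 (read(1)): returned '9', offset=20
After 7 (seek(-2, END)): offset=23
After 8 (seek(-17, END)): offset=8
After 9 (seek(-8, END)): offset=17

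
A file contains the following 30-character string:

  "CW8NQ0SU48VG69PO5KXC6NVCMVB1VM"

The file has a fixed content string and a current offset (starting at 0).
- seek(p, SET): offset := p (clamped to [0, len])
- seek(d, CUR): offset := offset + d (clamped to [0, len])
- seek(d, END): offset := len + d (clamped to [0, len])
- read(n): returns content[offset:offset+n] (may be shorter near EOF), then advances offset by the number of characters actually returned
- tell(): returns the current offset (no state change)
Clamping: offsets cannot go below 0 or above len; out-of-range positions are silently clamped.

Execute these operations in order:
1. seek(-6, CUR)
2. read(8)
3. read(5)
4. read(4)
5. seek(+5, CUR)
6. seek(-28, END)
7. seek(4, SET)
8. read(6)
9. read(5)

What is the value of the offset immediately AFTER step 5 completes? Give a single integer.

After 1 (seek(-6, CUR)): offset=0
After 2 (read(8)): returned 'CW8NQ0SU', offset=8
After 3 (read(5)): returned '48VG6', offset=13
After 4 (read(4)): returned '9PO5', offset=17
After 5 (seek(+5, CUR)): offset=22

Answer: 22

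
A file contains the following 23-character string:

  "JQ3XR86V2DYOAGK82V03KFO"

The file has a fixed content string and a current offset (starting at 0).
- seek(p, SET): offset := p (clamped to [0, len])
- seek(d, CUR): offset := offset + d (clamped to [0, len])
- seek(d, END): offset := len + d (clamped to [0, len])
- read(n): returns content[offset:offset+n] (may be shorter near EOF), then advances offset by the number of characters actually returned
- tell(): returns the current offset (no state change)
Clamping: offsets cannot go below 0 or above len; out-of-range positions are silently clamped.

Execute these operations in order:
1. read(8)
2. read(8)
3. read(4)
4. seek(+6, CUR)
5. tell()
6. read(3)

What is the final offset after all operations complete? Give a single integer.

Answer: 23

Derivation:
After 1 (read(8)): returned 'JQ3XR86V', offset=8
After 2 (read(8)): returned '2DYOAGK8', offset=16
After 3 (read(4)): returned '2V03', offset=20
After 4 (seek(+6, CUR)): offset=23
After 5 (tell()): offset=23
After 6 (read(3)): returned '', offset=23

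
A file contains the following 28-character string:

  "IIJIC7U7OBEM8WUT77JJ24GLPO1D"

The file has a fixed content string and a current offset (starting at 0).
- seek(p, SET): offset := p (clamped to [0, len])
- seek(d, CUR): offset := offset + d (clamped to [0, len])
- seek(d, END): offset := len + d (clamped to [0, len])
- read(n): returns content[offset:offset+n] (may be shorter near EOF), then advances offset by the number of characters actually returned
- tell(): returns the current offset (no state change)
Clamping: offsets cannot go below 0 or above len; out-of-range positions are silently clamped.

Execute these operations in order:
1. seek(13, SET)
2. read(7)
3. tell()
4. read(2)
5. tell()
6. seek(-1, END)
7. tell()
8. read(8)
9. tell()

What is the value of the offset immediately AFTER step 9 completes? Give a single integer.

Answer: 28

Derivation:
After 1 (seek(13, SET)): offset=13
After 2 (read(7)): returned 'WUT77JJ', offset=20
After 3 (tell()): offset=20
After 4 (read(2)): returned '24', offset=22
After 5 (tell()): offset=22
After 6 (seek(-1, END)): offset=27
After 7 (tell()): offset=27
After 8 (read(8)): returned 'D', offset=28
After 9 (tell()): offset=28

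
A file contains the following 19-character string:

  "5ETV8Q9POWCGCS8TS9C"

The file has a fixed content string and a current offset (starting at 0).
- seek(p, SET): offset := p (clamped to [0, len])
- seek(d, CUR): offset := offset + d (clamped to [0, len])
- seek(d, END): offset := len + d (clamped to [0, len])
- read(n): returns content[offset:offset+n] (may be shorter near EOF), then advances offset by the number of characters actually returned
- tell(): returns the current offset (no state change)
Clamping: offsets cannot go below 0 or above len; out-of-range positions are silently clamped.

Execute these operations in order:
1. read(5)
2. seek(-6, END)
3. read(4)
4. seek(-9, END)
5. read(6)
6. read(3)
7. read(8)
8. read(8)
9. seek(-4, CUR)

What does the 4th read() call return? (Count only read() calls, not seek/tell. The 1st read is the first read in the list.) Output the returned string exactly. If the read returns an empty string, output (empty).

After 1 (read(5)): returned '5ETV8', offset=5
After 2 (seek(-6, END)): offset=13
After 3 (read(4)): returned 'S8TS', offset=17
After 4 (seek(-9, END)): offset=10
After 5 (read(6)): returned 'CGCS8T', offset=16
After 6 (read(3)): returned 'S9C', offset=19
After 7 (read(8)): returned '', offset=19
After 8 (read(8)): returned '', offset=19
After 9 (seek(-4, CUR)): offset=15

Answer: S9C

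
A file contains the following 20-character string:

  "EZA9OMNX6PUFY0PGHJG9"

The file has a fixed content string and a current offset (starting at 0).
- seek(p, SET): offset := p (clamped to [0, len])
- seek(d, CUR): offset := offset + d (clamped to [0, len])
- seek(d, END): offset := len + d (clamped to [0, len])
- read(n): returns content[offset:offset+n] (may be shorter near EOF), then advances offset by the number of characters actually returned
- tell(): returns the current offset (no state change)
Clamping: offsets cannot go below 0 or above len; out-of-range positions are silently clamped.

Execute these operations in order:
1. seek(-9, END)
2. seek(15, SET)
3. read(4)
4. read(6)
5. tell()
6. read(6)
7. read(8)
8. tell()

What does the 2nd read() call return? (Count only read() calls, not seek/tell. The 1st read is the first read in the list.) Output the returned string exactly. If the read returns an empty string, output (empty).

After 1 (seek(-9, END)): offset=11
After 2 (seek(15, SET)): offset=15
After 3 (read(4)): returned 'GHJG', offset=19
After 4 (read(6)): returned '9', offset=20
After 5 (tell()): offset=20
After 6 (read(6)): returned '', offset=20
After 7 (read(8)): returned '', offset=20
After 8 (tell()): offset=20

Answer: 9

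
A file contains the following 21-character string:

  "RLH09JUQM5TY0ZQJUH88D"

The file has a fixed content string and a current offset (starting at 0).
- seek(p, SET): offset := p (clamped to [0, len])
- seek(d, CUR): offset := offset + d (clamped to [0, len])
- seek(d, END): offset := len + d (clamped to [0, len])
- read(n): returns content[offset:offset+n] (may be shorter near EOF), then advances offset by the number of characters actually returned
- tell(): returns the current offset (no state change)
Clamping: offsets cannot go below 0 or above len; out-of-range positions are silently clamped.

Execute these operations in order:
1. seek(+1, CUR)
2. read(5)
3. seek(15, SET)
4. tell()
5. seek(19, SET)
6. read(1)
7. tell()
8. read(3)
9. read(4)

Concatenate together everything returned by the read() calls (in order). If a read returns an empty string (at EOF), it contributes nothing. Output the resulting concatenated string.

Answer: LH09J8D

Derivation:
After 1 (seek(+1, CUR)): offset=1
After 2 (read(5)): returned 'LH09J', offset=6
After 3 (seek(15, SET)): offset=15
After 4 (tell()): offset=15
After 5 (seek(19, SET)): offset=19
After 6 (read(1)): returned '8', offset=20
After 7 (tell()): offset=20
After 8 (read(3)): returned 'D', offset=21
After 9 (read(4)): returned '', offset=21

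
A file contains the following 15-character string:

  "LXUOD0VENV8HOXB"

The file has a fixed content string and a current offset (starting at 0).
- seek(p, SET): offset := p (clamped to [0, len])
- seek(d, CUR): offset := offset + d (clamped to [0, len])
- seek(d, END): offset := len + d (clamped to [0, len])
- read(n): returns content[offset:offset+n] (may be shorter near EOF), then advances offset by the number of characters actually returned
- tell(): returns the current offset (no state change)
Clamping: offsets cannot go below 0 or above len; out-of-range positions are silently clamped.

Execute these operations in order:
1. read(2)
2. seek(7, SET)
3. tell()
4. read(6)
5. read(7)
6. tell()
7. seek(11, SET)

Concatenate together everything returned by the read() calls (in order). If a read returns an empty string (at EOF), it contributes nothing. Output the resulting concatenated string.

After 1 (read(2)): returned 'LX', offset=2
After 2 (seek(7, SET)): offset=7
After 3 (tell()): offset=7
After 4 (read(6)): returned 'ENV8HO', offset=13
After 5 (read(7)): returned 'XB', offset=15
After 6 (tell()): offset=15
After 7 (seek(11, SET)): offset=11

Answer: LXENV8HOXB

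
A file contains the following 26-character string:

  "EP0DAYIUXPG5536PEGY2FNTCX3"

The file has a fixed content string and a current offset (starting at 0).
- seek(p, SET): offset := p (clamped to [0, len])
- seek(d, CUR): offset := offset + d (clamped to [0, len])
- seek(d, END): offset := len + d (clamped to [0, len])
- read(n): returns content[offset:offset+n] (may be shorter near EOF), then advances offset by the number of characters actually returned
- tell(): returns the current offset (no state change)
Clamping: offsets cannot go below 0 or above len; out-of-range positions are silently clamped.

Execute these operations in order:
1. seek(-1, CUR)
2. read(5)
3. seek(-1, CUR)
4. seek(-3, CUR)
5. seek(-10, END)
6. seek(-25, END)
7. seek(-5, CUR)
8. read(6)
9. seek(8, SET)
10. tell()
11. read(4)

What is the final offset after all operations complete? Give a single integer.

After 1 (seek(-1, CUR)): offset=0
After 2 (read(5)): returned 'EP0DA', offset=5
After 3 (seek(-1, CUR)): offset=4
After 4 (seek(-3, CUR)): offset=1
After 5 (seek(-10, END)): offset=16
After 6 (seek(-25, END)): offset=1
After 7 (seek(-5, CUR)): offset=0
After 8 (read(6)): returned 'EP0DAY', offset=6
After 9 (seek(8, SET)): offset=8
After 10 (tell()): offset=8
After 11 (read(4)): returned 'XPG5', offset=12

Answer: 12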